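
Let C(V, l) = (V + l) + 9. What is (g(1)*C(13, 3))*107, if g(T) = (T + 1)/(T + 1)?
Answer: 2675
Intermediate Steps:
C(V, l) = 9 + V + l
g(T) = 1 (g(T) = (1 + T)/(1 + T) = 1)
(g(1)*C(13, 3))*107 = (1*(9 + 13 + 3))*107 = (1*25)*107 = 25*107 = 2675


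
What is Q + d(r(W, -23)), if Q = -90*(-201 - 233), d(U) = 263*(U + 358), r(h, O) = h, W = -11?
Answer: 130321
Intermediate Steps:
d(U) = 94154 + 263*U (d(U) = 263*(358 + U) = 94154 + 263*U)
Q = 39060 (Q = -90*(-434) = 39060)
Q + d(r(W, -23)) = 39060 + (94154 + 263*(-11)) = 39060 + (94154 - 2893) = 39060 + 91261 = 130321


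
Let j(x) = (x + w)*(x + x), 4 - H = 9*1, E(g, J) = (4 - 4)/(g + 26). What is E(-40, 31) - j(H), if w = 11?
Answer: 60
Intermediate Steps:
E(g, J) = 0 (E(g, J) = 0/(26 + g) = 0)
H = -5 (H = 4 - 9 = -5)
j(x) = 2*x*(11 + x) (j(x) = (x + 11)*(x + x) = (11 + x)*(2*x) = 2*x*(11 + x))
E(-40, 31) - j(H) = 0 - 2*(-5)*(11 - 5) = 0 - 2*(-5)*6 = 0 - 1*(-60) = 0 + 60 = 60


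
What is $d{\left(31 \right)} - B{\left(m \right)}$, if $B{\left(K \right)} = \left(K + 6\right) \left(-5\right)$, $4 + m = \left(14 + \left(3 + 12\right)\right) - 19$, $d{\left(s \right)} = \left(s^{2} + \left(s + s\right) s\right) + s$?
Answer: $2974$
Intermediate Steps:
$d{\left(s \right)} = s + 3 s^{2}$ ($d{\left(s \right)} = \left(s^{2} + 2 s s\right) + s = \left(s^{2} + 2 s^{2}\right) + s = 3 s^{2} + s = s + 3 s^{2}$)
$m = 6$ ($m = -4 + \left(\left(14 + \left(3 + 12\right)\right) - 19\right) = -4 + \left(\left(14 + 15\right) - 19\right) = -4 + \left(29 - 19\right) = -4 + 10 = 6$)
$B{\left(K \right)} = -30 - 5 K$ ($B{\left(K \right)} = \left(6 + K\right) \left(-5\right) = -30 - 5 K$)
$d{\left(31 \right)} - B{\left(m \right)} = 31 \left(1 + 3 \cdot 31\right) - \left(-30 - 30\right) = 31 \left(1 + 93\right) - \left(-30 - 30\right) = 31 \cdot 94 - -60 = 2914 + 60 = 2974$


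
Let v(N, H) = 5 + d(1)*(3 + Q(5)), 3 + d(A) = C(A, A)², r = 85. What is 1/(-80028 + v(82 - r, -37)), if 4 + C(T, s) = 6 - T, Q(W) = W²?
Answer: -1/80079 ≈ -1.2488e-5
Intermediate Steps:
C(T, s) = 2 - T (C(T, s) = -4 + (6 - T) = 2 - T)
d(A) = -3 + (2 - A)²
v(N, H) = -51 (v(N, H) = 5 + (-3 + (-2 + 1)²)*(3 + 5²) = 5 + (-3 + (-1)²)*(3 + 25) = 5 + (-3 + 1)*28 = 5 - 2*28 = 5 - 56 = -51)
1/(-80028 + v(82 - r, -37)) = 1/(-80028 - 51) = 1/(-80079) = -1/80079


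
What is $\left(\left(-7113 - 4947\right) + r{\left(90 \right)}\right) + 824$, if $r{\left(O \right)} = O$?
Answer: $-11146$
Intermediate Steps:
$\left(\left(-7113 - 4947\right) + r{\left(90 \right)}\right) + 824 = \left(\left(-7113 - 4947\right) + 90\right) + 824 = \left(-12060 + 90\right) + 824 = -11970 + 824 = -11146$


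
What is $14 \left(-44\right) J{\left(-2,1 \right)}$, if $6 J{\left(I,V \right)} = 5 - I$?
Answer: $- \frac{2156}{3} \approx -718.67$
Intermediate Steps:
$J{\left(I,V \right)} = \frac{5}{6} - \frac{I}{6}$ ($J{\left(I,V \right)} = \frac{5 - I}{6} = \frac{5}{6} - \frac{I}{6}$)
$14 \left(-44\right) J{\left(-2,1 \right)} = 14 \left(-44\right) \left(\frac{5}{6} - - \frac{1}{3}\right) = - 616 \left(\frac{5}{6} + \frac{1}{3}\right) = \left(-616\right) \frac{7}{6} = - \frac{2156}{3}$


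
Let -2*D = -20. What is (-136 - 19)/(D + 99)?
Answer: -155/109 ≈ -1.4220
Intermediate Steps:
D = 10 (D = -½*(-20) = 10)
(-136 - 19)/(D + 99) = (-136 - 19)/(10 + 99) = -155/109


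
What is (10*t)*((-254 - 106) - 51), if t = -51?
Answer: 209610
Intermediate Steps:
(10*t)*((-254 - 106) - 51) = (10*(-51))*((-254 - 106) - 51) = -510*(-360 - 51) = -510*(-411) = 209610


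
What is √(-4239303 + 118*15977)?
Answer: I*√2354017 ≈ 1534.3*I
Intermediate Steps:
√(-4239303 + 118*15977) = √(-4239303 + 1885286) = √(-2354017) = I*√2354017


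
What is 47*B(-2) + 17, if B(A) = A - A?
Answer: 17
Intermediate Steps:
B(A) = 0
47*B(-2) + 17 = 47*0 + 17 = 0 + 17 = 17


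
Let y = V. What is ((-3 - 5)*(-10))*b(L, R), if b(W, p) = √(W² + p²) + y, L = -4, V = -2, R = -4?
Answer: -160 + 320*√2 ≈ 292.55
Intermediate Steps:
y = -2
b(W, p) = -2 + √(W² + p²) (b(W, p) = √(W² + p²) - 2 = -2 + √(W² + p²))
((-3 - 5)*(-10))*b(L, R) = ((-3 - 5)*(-10))*(-2 + √((-4)² + (-4)²)) = (-8*(-10))*(-2 + √(16 + 16)) = 80*(-2 + √32) = 80*(-2 + 4*√2) = -160 + 320*√2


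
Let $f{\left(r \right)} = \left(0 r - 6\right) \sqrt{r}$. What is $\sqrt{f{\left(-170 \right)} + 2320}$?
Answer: $\sqrt{2320 - 6 i \sqrt{170}} \approx 48.173 - 0.812 i$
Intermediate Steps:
$f{\left(r \right)} = - 6 \sqrt{r}$ ($f{\left(r \right)} = \left(0 - 6\right) \sqrt{r} = - 6 \sqrt{r}$)
$\sqrt{f{\left(-170 \right)} + 2320} = \sqrt{- 6 \sqrt{-170} + 2320} = \sqrt{- 6 i \sqrt{170} + 2320} = \sqrt{2320 - 6 i \sqrt{170}}$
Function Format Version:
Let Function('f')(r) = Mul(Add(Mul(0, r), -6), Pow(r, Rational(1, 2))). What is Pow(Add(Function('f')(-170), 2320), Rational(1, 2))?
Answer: Pow(Add(2320, Mul(-6, I, Pow(170, Rational(1, 2)))), Rational(1, 2)) ≈ Add(48.173, Mul(-0.8120, I))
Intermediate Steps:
Function('f')(r) = Mul(-6, Pow(r, Rational(1, 2))) (Function('f')(r) = Mul(Add(0, -6), Pow(r, Rational(1, 2))) = Mul(-6, Pow(r, Rational(1, 2))))
Pow(Add(Function('f')(-170), 2320), Rational(1, 2)) = Pow(Add(Mul(-6, Pow(-170, Rational(1, 2))), 2320), Rational(1, 2)) = Pow(Add(Mul(-6, Mul(I, Pow(170, Rational(1, 2)))), 2320), Rational(1, 2)) = Pow(Add(Mul(-6, I, Pow(170, Rational(1, 2))), 2320), Rational(1, 2)) = Pow(Add(2320, Mul(-6, I, Pow(170, Rational(1, 2)))), Rational(1, 2))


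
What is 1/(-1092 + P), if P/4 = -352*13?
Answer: -1/19396 ≈ -5.1557e-5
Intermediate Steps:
P = -18304 (P = 4*(-352*13) = 4*(-4576) = -18304)
1/(-1092 + P) = 1/(-1092 - 18304) = 1/(-19396) = -1/19396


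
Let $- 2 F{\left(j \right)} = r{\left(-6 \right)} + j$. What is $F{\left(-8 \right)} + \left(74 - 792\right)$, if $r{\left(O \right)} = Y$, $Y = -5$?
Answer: $- \frac{1423}{2} \approx -711.5$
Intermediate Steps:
$r{\left(O \right)} = -5$
$F{\left(j \right)} = \frac{5}{2} - \frac{j}{2}$ ($F{\left(j \right)} = - \frac{-5 + j}{2} = \frac{5}{2} - \frac{j}{2}$)
$F{\left(-8 \right)} + \left(74 - 792\right) = \left(\frac{5}{2} - -4\right) + \left(74 - 792\right) = \left(\frac{5}{2} + 4\right) + \left(74 - 792\right) = \frac{13}{2} - 718 = - \frac{1423}{2}$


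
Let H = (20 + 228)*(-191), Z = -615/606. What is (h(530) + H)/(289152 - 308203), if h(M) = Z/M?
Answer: 1014243657/407920012 ≈ 2.4864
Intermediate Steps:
Z = -205/202 (Z = -615*1/606 = -205/202 ≈ -1.0149)
H = -47368 (H = 248*(-191) = -47368)
h(M) = -205/(202*M)
(h(530) + H)/(289152 - 308203) = (-205/202/530 - 47368)/(289152 - 308203) = (-205/202*1/530 - 47368)/(-19051) = (-41/21412 - 47368)*(-1/19051) = -1014243657/21412*(-1/19051) = 1014243657/407920012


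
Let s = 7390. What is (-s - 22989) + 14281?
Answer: -16098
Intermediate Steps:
(-s - 22989) + 14281 = (-1*7390 - 22989) + 14281 = (-7390 - 22989) + 14281 = -30379 + 14281 = -16098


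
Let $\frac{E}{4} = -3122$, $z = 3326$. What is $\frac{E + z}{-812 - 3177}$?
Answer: $\frac{9162}{3989} \approx 2.2968$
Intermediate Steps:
$E = -12488$ ($E = 4 \left(-3122\right) = -12488$)
$\frac{E + z}{-812 - 3177} = \frac{-12488 + 3326}{-812 - 3177} = - \frac{9162}{-3989} = \left(-9162\right) \left(- \frac{1}{3989}\right) = \frac{9162}{3989}$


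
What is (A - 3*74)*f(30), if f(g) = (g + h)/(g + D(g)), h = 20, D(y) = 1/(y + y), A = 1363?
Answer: 3423000/1801 ≈ 1900.6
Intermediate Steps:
D(y) = 1/(2*y)
f(g) = (20 + g)/(g + 1/(2*g)) (f(g) = (g + 20)/(g + 1/(2*g)) = (20 + g)/(g + 1/(2*g)))
(A - 3*74)*f(30) = (1363 - 3*74)*(2*30*(20 + 30)/(1 + 2*30**2)) = (1363 - 222)*(2*30*50/(1 + 2*900)) = 1141*(2*30*50/(1 + 1800)) = 1141*(2*30*50/1801) = 1141*(2*30*(1/1801)*50) = 1141*(3000/1801) = 3423000/1801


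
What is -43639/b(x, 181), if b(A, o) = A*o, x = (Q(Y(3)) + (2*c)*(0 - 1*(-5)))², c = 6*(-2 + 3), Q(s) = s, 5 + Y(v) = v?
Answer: -43639/608884 ≈ -0.071670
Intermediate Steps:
Y(v) = -5 + v
c = 6 (c = 6*1 = 6)
x = 3364 (x = ((-5 + 3) + (2*6)*(0 - 1*(-5)))² = (-2 + 12*(0 + 5))² = (-2 + 12*5)² = (-2 + 60)² = 58² = 3364)
-43639/b(x, 181) = -43639/(3364*181) = -43639/608884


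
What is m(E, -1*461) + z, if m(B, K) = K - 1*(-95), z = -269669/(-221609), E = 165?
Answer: -80839225/221609 ≈ -364.78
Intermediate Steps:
z = 269669/221609 (z = -269669*(-1/221609) = 269669/221609 ≈ 1.2169)
m(B, K) = 95 + K (m(B, K) = K + 95 = 95 + K)
m(E, -1*461) + z = (95 - 1*461) + 269669/221609 = (95 - 461) + 269669/221609 = -366 + 269669/221609 = -80839225/221609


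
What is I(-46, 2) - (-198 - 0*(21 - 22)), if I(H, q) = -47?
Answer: 151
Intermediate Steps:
I(-46, 2) - (-198 - 0*(21 - 22)) = -47 - (-198 - 0*(21 - 22)) = -47 - (-198 - 0*(-1)) = -47 - (-198 - 1*0) = -47 - (-198 + 0) = -47 - 1*(-198) = -47 + 198 = 151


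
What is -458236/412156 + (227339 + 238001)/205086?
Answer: 12226860593/10565928177 ≈ 1.1572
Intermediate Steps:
-458236/412156 + (227339 + 238001)/205086 = -458236*1/412156 + 465340*(1/205086) = -114559/103039 + 232670/102543 = 12226860593/10565928177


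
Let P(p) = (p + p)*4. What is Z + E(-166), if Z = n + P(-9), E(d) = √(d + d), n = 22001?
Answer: 21929 + 2*I*√83 ≈ 21929.0 + 18.221*I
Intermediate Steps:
P(p) = 8*p (P(p) = (2*p)*4 = 8*p)
E(d) = √2*√d (E(d) = √(2*d) = √2*√d)
Z = 21929 (Z = 22001 + 8*(-9) = 22001 - 72 = 21929)
Z + E(-166) = 21929 + √2*√(-166) = 21929 + √2*(I*√166) = 21929 + 2*I*√83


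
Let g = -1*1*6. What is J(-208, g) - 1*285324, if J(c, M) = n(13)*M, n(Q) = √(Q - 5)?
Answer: -285324 - 12*√2 ≈ -2.8534e+5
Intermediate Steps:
n(Q) = √(-5 + Q)
g = -6 (g = -1*6 = -6)
J(c, M) = 2*M*√2 (J(c, M) = √(-5 + 13)*M = √8*M = (2*√2)*M = 2*M*√2)
J(-208, g) - 1*285324 = 2*(-6)*√2 - 1*285324 = -12*√2 - 285324 = -285324 - 12*√2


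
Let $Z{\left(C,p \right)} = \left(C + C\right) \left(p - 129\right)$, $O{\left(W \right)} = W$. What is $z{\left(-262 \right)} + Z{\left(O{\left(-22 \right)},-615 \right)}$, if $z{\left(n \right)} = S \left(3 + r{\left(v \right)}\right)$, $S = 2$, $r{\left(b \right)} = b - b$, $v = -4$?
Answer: $32742$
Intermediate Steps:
$r{\left(b \right)} = 0$
$Z{\left(C,p \right)} = 2 C \left(-129 + p\right)$
$z{\left(n \right)} = 6$ ($z{\left(n \right)} = 2 \left(3 + 0\right) = 2 \cdot 3 = 6$)
$z{\left(-262 \right)} + Z{\left(O{\left(-22 \right)},-615 \right)} = 6 + 2 \left(-22\right) \left(-129 - 615\right) = 6 + 2 \left(-22\right) \left(-744\right) = 6 + 32736 = 32742$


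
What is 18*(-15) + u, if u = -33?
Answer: -303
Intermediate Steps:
18*(-15) + u = 18*(-15) - 33 = -270 - 33 = -303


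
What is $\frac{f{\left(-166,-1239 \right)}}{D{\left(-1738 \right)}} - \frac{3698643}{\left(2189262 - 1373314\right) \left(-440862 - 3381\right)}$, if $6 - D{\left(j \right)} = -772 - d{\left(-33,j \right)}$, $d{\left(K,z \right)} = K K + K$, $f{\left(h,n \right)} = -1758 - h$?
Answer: $- \frac{13739525785053}{15828257848228} \approx -0.86804$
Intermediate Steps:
$d{\left(K,z \right)} = K + K^{2}$ ($d{\left(K,z \right)} = K^{2} + K = K + K^{2}$)
$D{\left(j \right)} = 1834$ ($D{\left(j \right)} = 6 - \left(-772 - - 33 \left(1 - 33\right)\right) = 6 - \left(-772 - \left(-33\right) \left(-32\right)\right) = 6 - \left(-772 - 1056\right) = 6 - -1828 = 6 + 1828 = 1834$)
$\frac{f{\left(-166,-1239 \right)}}{D{\left(-1738 \right)}} - \frac{3698643}{\left(2189262 - 1373314\right) \left(-440862 - 3381\right)} = \frac{-1758 - -166}{1834} - \frac{3698643}{\left(2189262 - 1373314\right) \left(-440862 - 3381\right)} = \left(-1758 + 166\right) \frac{1}{1834} - \frac{3698643}{815948 \left(-444243\right)} = \left(-1592\right) \frac{1}{1834} - \frac{3698643}{-362479187364} = - \frac{796}{917} - - \frac{1232881}{120826395788} = - \frac{796}{917} + \frac{1232881}{120826395788} = - \frac{13739525785053}{15828257848228}$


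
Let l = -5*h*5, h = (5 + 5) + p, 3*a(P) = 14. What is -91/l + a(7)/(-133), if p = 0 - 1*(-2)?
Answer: 1529/5700 ≈ 0.26825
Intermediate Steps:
a(P) = 14/3 (a(P) = (⅓)*14 = 14/3)
p = 2 (p = 0 + 2 = 2)
h = 12 (h = (5 + 5) + 2 = 10 + 2 = 12)
l = -300 (l = -5*12*5 = -60*5 = -300)
-91/l + a(7)/(-133) = -91/(-300) + (14/3)/(-133) = -91*(-1/300) + (14/3)*(-1/133) = 91/300 - 2/57 = 1529/5700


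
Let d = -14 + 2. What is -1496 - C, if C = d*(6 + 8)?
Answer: -1328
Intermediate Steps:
d = -12
C = -168 (C = -12*(6 + 8) = -12*14 = -168)
-1496 - C = -1496 - 1*(-168) = -1496 + 168 = -1328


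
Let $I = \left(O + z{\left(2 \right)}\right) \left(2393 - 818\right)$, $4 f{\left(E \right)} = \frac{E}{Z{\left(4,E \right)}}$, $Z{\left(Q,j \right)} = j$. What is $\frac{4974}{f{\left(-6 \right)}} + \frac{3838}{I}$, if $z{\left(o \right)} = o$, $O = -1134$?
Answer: $\frac{17736287281}{891450} \approx 19896.0$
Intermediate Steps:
$f{\left(E \right)} = \frac{1}{4}$ ($f{\left(E \right)} = \frac{E \frac{1}{E}}{4} = \frac{1}{4} \cdot 1 = \frac{1}{4}$)
$I = -1782900$ ($I = \left(-1134 + 2\right) \left(2393 - 818\right) = \left(-1132\right) 1575 = -1782900$)
$\frac{4974}{f{\left(-6 \right)}} + \frac{3838}{I} = 4974 \frac{1}{\frac{1}{4}} + \frac{3838}{-1782900} = 4974 \cdot 4 + 3838 \left(- \frac{1}{1782900}\right) = 19896 - \frac{1919}{891450} = \frac{17736287281}{891450}$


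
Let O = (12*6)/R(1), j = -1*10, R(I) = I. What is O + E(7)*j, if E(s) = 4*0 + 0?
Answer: 72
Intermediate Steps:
E(s) = 0 (E(s) = 0 + 0 = 0)
j = -10
O = 72 (O = (12*6)/1 = 72*1 = 72)
O + E(7)*j = 72 + 0*(-10) = 72 + 0 = 72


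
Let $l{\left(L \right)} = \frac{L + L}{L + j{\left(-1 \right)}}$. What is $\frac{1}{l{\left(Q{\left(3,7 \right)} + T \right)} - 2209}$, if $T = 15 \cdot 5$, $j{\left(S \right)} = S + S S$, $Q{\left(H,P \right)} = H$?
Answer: $- \frac{1}{2207} \approx -0.0004531$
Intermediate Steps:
$j{\left(S \right)} = S + S^{2}$
$T = 75$
$l{\left(L \right)} = 2$ ($l{\left(L \right)} = \frac{L + L}{L - \left(1 - 1\right)} = \frac{2 L}{L - 0} = \frac{2 L}{L + 0} = \frac{2 L}{L} = 2$)
$\frac{1}{l{\left(Q{\left(3,7 \right)} + T \right)} - 2209} = \frac{1}{2 - 2209} = \frac{1}{-2207} = - \frac{1}{2207}$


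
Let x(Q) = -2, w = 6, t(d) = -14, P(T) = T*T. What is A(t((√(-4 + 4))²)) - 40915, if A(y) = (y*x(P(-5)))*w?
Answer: -40747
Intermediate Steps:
P(T) = T²
A(y) = -12*y (A(y) = (y*(-2))*6 = -2*y*6 = -12*y)
A(t((√(-4 + 4))²)) - 40915 = -12*(-14) - 40915 = 168 - 40915 = -40747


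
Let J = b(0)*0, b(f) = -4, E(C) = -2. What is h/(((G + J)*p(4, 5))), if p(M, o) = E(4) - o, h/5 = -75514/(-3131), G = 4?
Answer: -188785/43834 ≈ -4.3068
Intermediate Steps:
h = 377570/3131 (h = 5*(-75514/(-3131)) = 5*(-75514*(-1/3131)) = 5*(75514/3131) = 377570/3131 ≈ 120.59)
J = 0 (J = -4*0 = 0)
p(M, o) = -2 - o
h/(((G + J)*p(4, 5))) = 377570/(3131*(((4 + 0)*(-2 - 1*5)))) = 377570/(3131*((4*(-2 - 5)))) = 377570/(3131*((4*(-7)))) = (377570/3131)/(-28) = (377570/3131)*(-1/28) = -188785/43834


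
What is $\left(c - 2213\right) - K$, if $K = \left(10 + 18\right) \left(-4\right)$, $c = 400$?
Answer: $-1701$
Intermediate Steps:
$K = -112$ ($K = 28 \left(-4\right) = -112$)
$\left(c - 2213\right) - K = \left(400 - 2213\right) - -112 = -1813 + 112 = -1701$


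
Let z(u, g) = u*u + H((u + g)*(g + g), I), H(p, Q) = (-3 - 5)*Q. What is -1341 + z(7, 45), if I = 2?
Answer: -1308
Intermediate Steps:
H(p, Q) = -8*Q
z(u, g) = -16 + u² (z(u, g) = u*u - 8*2 = u² - 16 = -16 + u²)
-1341 + z(7, 45) = -1341 + (-16 + 7²) = -1341 + (-16 + 49) = -1341 + 33 = -1308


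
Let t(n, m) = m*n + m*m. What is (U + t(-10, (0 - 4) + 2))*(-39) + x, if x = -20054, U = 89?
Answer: -24461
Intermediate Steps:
t(n, m) = m**2 + m*n (t(n, m) = m*n + m**2 = m**2 + m*n)
(U + t(-10, (0 - 4) + 2))*(-39) + x = (89 + ((0 - 4) + 2)*(((0 - 4) + 2) - 10))*(-39) - 20054 = (89 + (-4 + 2)*((-4 + 2) - 10))*(-39) - 20054 = (89 - 2*(-2 - 10))*(-39) - 20054 = (89 - 2*(-12))*(-39) - 20054 = (89 + 24)*(-39) - 20054 = 113*(-39) - 20054 = -4407 - 20054 = -24461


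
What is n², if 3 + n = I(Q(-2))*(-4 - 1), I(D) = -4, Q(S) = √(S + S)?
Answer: 289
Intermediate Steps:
Q(S) = √2*√S (Q(S) = √(2*S) = √2*√S)
n = 17 (n = -3 - 4*(-4 - 1) = -3 - 4*(-5) = -3 + 20 = 17)
n² = 17² = 289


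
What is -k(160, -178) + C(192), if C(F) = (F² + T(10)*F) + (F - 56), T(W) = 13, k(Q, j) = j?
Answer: 39674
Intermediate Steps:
C(F) = -56 + F² + 14*F (C(F) = (F² + 13*F) + (F - 56) = (F² + 13*F) + (-56 + F) = -56 + F² + 14*F)
-k(160, -178) + C(192) = -1*(-178) + (-56 + 192² + 14*192) = 178 + (-56 + 36864 + 2688) = 178 + 39496 = 39674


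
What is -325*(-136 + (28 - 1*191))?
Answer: 97175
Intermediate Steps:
-325*(-136 + (28 - 1*191)) = -325*(-136 + (28 - 191)) = -325*(-136 - 163) = -325*(-299) = 97175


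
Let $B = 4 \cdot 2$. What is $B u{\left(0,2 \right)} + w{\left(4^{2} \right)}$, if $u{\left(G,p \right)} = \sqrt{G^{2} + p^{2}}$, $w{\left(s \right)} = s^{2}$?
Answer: $272$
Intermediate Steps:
$B = 8$
$B u{\left(0,2 \right)} + w{\left(4^{2} \right)} = 8 \sqrt{0^{2} + 2^{2}} + \left(4^{2}\right)^{2} = 8 \sqrt{0 + 4} + 16^{2} = 8 \sqrt{4} + 256 = 8 \cdot 2 + 256 = 16 + 256 = 272$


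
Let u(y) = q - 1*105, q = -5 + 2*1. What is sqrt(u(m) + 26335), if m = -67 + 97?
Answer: sqrt(26227) ≈ 161.95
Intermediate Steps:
m = 30
q = -3 (q = -5 + 2 = -3)
u(y) = -108 (u(y) = -3 - 1*105 = -3 - 105 = -108)
sqrt(u(m) + 26335) = sqrt(-108 + 26335) = sqrt(26227)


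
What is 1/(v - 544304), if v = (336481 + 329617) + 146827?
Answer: 1/268621 ≈ 3.7227e-6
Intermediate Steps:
v = 812925 (v = 666098 + 146827 = 812925)
1/(v - 544304) = 1/(812925 - 544304) = 1/268621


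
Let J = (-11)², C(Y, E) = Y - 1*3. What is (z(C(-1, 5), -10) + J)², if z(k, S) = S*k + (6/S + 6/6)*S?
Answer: 24649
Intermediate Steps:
C(Y, E) = -3 + Y (C(Y, E) = Y - 3 = -3 + Y)
J = 121
z(k, S) = S*k + S*(1 + 6/S) (z(k, S) = S*k + (6/S + 6*(⅙))*S = S*k + (6/S + 1)*S = S*k + (1 + 6/S)*S = S*k + S*(1 + 6/S))
(z(C(-1, 5), -10) + J)² = ((6 - 10 - 10*(-3 - 1)) + 121)² = ((6 - 10 - 10*(-4)) + 121)² = ((6 - 10 + 40) + 121)² = (36 + 121)² = 157² = 24649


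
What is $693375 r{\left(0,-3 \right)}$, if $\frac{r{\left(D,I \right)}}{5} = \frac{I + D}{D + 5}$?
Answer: $-2080125$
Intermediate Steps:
$r{\left(D,I \right)} = \frac{5 \left(D + I\right)}{5 + D}$ ($r{\left(D,I \right)} = 5 \frac{I + D}{D + 5} = 5 \frac{D + I}{5 + D} = \frac{5 \left(D + I\right)}{5 + D}$)
$693375 r{\left(0,-3 \right)} = 693375 \frac{5 \left(0 - 3\right)}{5 + 0} = 693375 \cdot 5 \cdot \frac{1}{5} \left(-3\right) = 693375 \left(-3\right) = -2080125$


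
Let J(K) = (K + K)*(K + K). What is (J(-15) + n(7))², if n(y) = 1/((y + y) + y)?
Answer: 357247801/441 ≈ 8.1009e+5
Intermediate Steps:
J(K) = 4*K² (J(K) = (2*K)*(2*K) = 4*K²)
n(y) = 1/(3*y) (n(y) = 1/(2*y + y) = 1/(3*y))
(J(-15) + n(7))² = (4*(-15)² + (⅓)/7)² = (4*225 + (⅓)*(⅐))² = (900 + 1/21)² = (18901/21)² = 357247801/441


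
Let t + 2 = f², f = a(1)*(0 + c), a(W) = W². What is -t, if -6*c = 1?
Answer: 71/36 ≈ 1.9722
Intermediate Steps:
c = -⅙ (c = -⅙*1 = -⅙ ≈ -0.16667)
f = -⅙ (f = 1²*(0 - ⅙) = 1*(-⅙) = -⅙ ≈ -0.16667)
t = -71/36 (t = -2 + (-⅙)² = -2 + 1/36 = -71/36 ≈ -1.9722)
-t = -1*(-71/36) = 71/36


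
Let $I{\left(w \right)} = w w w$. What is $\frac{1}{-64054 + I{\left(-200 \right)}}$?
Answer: $- \frac{1}{8064054} \approx -1.2401 \cdot 10^{-7}$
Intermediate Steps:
$I{\left(w \right)} = w^{3}$ ($I{\left(w \right)} = w^{2} w = w^{3}$)
$\frac{1}{-64054 + I{\left(-200 \right)}} = \frac{1}{-64054 + \left(-200\right)^{3}} = \frac{1}{-64054 - 8000000} = \frac{1}{-8064054} = - \frac{1}{8064054}$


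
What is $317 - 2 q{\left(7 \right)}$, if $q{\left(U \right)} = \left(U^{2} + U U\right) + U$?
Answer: $107$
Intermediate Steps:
$q{\left(U \right)} = U + 2 U^{2}$ ($q{\left(U \right)} = \left(U^{2} + U^{2}\right) + U = 2 U^{2} + U = U + 2 U^{2}$)
$317 - 2 q{\left(7 \right)} = 317 - 2 \cdot 7 \left(1 + 2 \cdot 7\right) = 317 - 2 \cdot 7 \left(1 + 14\right) = 317 - 2 \cdot 7 \cdot 15 = 317 - 210 = 107$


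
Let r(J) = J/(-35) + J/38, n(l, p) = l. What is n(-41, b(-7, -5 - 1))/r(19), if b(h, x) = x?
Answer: 2870/3 ≈ 956.67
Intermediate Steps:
r(J) = -3*J/1330 (r(J) = J*(-1/35) + J*(1/38) = -J/35 + J/38 = -3*J/1330)
n(-41, b(-7, -5 - 1))/r(19) = -41/((-3/1330*19)) = -41/(-3/70) = -41*(-70/3) = 2870/3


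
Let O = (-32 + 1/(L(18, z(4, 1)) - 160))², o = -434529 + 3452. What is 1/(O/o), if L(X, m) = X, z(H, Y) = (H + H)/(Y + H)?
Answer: -8692236628/20657025 ≈ -420.79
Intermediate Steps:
z(H, Y) = 2*H/(H + Y) (z(H, Y) = (2*H)/(H + Y) = 2*H/(H + Y))
o = -431077
O = 20657025/20164 (O = (-32 + 1/(18 - 160))² = (-32 + 1/(-142))² = (-32 - 1/142)² = (-4545/142)² = 20657025/20164 ≈ 1024.5)
1/(O/o) = 1/((20657025/20164)/(-431077)) = 1/((20657025/20164)*(-1/431077)) = 1/(-20657025/8692236628) = -8692236628/20657025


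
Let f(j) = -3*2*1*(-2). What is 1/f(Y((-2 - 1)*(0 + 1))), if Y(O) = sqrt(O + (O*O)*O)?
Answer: 1/12 ≈ 0.083333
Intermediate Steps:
Y(O) = sqrt(O + O**3) (Y(O) = sqrt(O + O**2*O) = sqrt(O + O**3))
f(j) = 12 (f(j) = -6*(-2) = -3*(-4) = 12)
1/f(Y((-2 - 1)*(0 + 1))) = 1/12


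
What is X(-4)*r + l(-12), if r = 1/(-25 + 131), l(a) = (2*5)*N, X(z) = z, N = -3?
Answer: -1592/53 ≈ -30.038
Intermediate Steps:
l(a) = -30 (l(a) = (2*5)*(-3) = 10*(-3) = -30)
r = 1/106 ≈ 0.0094340
X(-4)*r + l(-12) = -4*1/106 - 30 = -2/53 - 30 = -1592/53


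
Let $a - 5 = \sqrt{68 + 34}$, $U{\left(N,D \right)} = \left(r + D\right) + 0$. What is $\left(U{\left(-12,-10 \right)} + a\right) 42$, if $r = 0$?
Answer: $-210 + 42 \sqrt{102} \approx 214.18$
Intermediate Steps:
$U{\left(N,D \right)} = D$ ($U{\left(N,D \right)} = \left(0 + D\right) + 0 = D + 0 = D$)
$a = 5 + \sqrt{102}$ ($a = 5 + \sqrt{68 + 34} = 5 + \sqrt{102} \approx 15.1$)
$\left(U{\left(-12,-10 \right)} + a\right) 42 = \left(-10 + \left(5 + \sqrt{102}\right)\right) 42 = \left(-5 + \sqrt{102}\right) 42 = -210 + 42 \sqrt{102}$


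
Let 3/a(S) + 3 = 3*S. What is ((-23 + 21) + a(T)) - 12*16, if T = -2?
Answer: -583/3 ≈ -194.33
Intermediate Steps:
a(S) = 3/(-3 + 3*S)
((-23 + 21) + a(T)) - 12*16 = ((-23 + 21) + 1/(-1 - 2)) - 12*16 = (-2 + 1/(-3)) - 192 = (-2 - ⅓) - 192 = -7/3 - 192 = -583/3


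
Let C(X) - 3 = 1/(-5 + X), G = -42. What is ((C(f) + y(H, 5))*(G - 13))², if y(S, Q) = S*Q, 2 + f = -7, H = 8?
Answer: 1092633025/196 ≈ 5.5747e+6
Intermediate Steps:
f = -9 (f = -2 - 7 = -9)
y(S, Q) = Q*S
C(X) = 3 + 1/(-5 + X)
((C(f) + y(H, 5))*(G - 13))² = (((-14 + 3*(-9))/(-5 - 9) + 5*8)*(-42 - 13))² = (((-14 - 27)/(-14) + 40)*(-55))² = ((-1/14*(-41) + 40)*(-55))² = ((41/14 + 40)*(-55))² = ((601/14)*(-55))² = (-33055/14)² = 1092633025/196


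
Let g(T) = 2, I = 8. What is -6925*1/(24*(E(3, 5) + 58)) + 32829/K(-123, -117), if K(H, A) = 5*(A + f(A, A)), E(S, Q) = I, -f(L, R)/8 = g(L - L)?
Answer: -56606261/1053360 ≈ -53.739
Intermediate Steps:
f(L, R) = -16 (f(L, R) = -8*2 = -16)
E(S, Q) = 8
K(H, A) = -80 + 5*A (K(H, A) = 5*(A - 16) = 5*(-16 + A) = -80 + 5*A)
-6925*1/(24*(E(3, 5) + 58)) + 32829/K(-123, -117) = -6925*1/(24*(8 + 58)) + 32829/(-80 + 5*(-117)) = -6925/(24*66) + 32829/(-80 - 585) = -6925/1584 + 32829/(-665) = -6925*1/1584 + 32829*(-1/665) = -6925/1584 - 32829/665 = -56606261/1053360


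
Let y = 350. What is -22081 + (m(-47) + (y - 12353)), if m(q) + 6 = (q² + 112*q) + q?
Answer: -37192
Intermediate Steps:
m(q) = -6 + q² + 113*q (m(q) = -6 + ((q² + 112*q) + q) = -6 + (q² + 113*q) = -6 + q² + 113*q)
-22081 + (m(-47) + (y - 12353)) = -22081 + ((-6 + (-47)² + 113*(-47)) + (350 - 12353)) = -22081 + ((-6 + 2209 - 5311) - 12003) = -22081 + (-3108 - 12003) = -22081 - 15111 = -37192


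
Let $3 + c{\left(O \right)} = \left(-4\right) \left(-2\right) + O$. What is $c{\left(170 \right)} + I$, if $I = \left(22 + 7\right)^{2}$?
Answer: $1016$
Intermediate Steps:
$c{\left(O \right)} = 5 + O$ ($c{\left(O \right)} = -3 + \left(\left(-4\right) \left(-2\right) + O\right) = -3 + \left(8 + O\right) = 5 + O$)
$I = 841$ ($I = 29^{2} = 841$)
$c{\left(170 \right)} + I = \left(5 + 170\right) + 841 = 175 + 841 = 1016$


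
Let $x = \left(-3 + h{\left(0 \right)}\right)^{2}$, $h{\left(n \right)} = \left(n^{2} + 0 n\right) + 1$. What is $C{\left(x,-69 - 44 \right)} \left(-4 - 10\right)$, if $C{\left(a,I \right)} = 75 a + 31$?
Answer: $-4634$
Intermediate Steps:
$h{\left(n \right)} = 1 + n^{2}$ ($h{\left(n \right)} = \left(n^{2} + 0\right) + 1 = n^{2} + 1 = 1 + n^{2}$)
$x = 4$ ($x = \left(-3 + \left(1 + 0^{2}\right)\right)^{2} = \left(-3 + \left(1 + 0\right)\right)^{2} = \left(-3 + 1\right)^{2} = \left(-2\right)^{2} = 4$)
$C{\left(a,I \right)} = 31 + 75 a$
$C{\left(x,-69 - 44 \right)} \left(-4 - 10\right) = \left(31 + 75 \cdot 4\right) \left(-4 - 10\right) = \left(31 + 300\right) \left(-4 - 10\right) = 331 \left(-14\right) = -4634$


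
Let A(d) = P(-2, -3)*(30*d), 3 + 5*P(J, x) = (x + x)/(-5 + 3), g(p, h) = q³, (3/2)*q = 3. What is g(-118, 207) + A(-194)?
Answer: 8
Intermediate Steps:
q = 2 (q = (⅔)*3 = 2)
g(p, h) = 8 (g(p, h) = 2³ = 8)
P(J, x) = -⅗ - x/5 (P(J, x) = -⅗ + ((x + x)/(-5 + 3))/5 = -⅗ + ((2*x)/(-2))/5 = -⅗ + ((2*x)*(-½))/5 = -⅗ + (-x)/5 = -⅗ - x/5)
A(d) = 0 (A(d) = (-⅗ - ⅕*(-3))*(30*d) = (-⅗ + ⅗)*(30*d) = 0*(30*d) = 0)
g(-118, 207) + A(-194) = 8 + 0 = 8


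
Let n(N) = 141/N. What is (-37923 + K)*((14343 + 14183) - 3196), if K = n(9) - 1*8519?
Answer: -3527937070/3 ≈ -1.1760e+9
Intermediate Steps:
K = -25510/3 (K = 141/9 - 1*8519 = 141*(1/9) - 8519 = 47/3 - 8519 = -25510/3 ≈ -8503.3)
(-37923 + K)*((14343 + 14183) - 3196) = (-37923 - 25510/3)*((14343 + 14183) - 3196) = -139279*(28526 - 3196)/3 = -139279/3*25330 = -3527937070/3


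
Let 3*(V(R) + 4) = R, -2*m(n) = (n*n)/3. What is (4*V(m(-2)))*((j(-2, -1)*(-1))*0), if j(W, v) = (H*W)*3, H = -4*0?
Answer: 0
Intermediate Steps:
H = 0
j(W, v) = 0 (j(W, v) = (0*W)*3 = 0*3 = 0)
m(n) = -n²/6 (m(n) = -n*n/(2*3) = -n²/(2*3) = -n²/6)
V(R) = -4 + R/3
(4*V(m(-2)))*((j(-2, -1)*(-1))*0) = (4*(-4 + (-⅙*(-2)²)/3))*((0*(-1))*0) = (4*(-4 + (-⅙*4)/3))*(0*0) = (4*(-4 + (⅓)*(-⅔)))*0 = (4*(-4 - 2/9))*0 = (4*(-38/9))*0 = -152/9*0 = 0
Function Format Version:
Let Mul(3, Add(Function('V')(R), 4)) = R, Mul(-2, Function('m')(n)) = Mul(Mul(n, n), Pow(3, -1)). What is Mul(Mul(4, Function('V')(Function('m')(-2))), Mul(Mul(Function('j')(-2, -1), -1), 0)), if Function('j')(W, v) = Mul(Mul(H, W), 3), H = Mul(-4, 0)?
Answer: 0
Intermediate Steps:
H = 0
Function('j')(W, v) = 0 (Function('j')(W, v) = Mul(Mul(0, W), 3) = Mul(0, 3) = 0)
Function('m')(n) = Mul(Rational(-1, 6), Pow(n, 2)) (Function('m')(n) = Mul(Rational(-1, 2), Mul(Mul(n, n), Pow(3, -1))) = Mul(Rational(-1, 2), Mul(Pow(n, 2), Rational(1, 3))) = Mul(Rational(-1, 2), Mul(Rational(1, 3), Pow(n, 2))) = Mul(Rational(-1, 6), Pow(n, 2)))
Function('V')(R) = Add(-4, Mul(Rational(1, 3), R))
Mul(Mul(4, Function('V')(Function('m')(-2))), Mul(Mul(Function('j')(-2, -1), -1), 0)) = Mul(Mul(4, Add(-4, Mul(Rational(1, 3), Mul(Rational(-1, 6), Pow(-2, 2))))), Mul(Mul(0, -1), 0)) = Mul(Mul(4, Add(-4, Mul(Rational(1, 3), Mul(Rational(-1, 6), 4)))), Mul(0, 0)) = Mul(Mul(4, Add(-4, Mul(Rational(1, 3), Rational(-2, 3)))), 0) = Mul(Mul(4, Add(-4, Rational(-2, 9))), 0) = Mul(Mul(4, Rational(-38, 9)), 0) = Mul(Rational(-152, 9), 0) = 0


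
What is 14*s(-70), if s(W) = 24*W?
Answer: -23520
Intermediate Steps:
14*s(-70) = 14*(24*(-70)) = 14*(-1680) = -23520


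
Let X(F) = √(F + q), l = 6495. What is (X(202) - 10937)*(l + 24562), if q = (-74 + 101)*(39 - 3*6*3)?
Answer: -339670409 + 31057*I*√203 ≈ -3.3967e+8 + 4.4249e+5*I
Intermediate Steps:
q = -405 (q = 27*(39 - 18*3) = 27*(39 - 54) = 27*(-15) = -405)
X(F) = √(-405 + F) (X(F) = √(F - 405) = √(-405 + F))
(X(202) - 10937)*(l + 24562) = (√(-405 + 202) - 10937)*(6495 + 24562) = (√(-203) - 10937)*31057 = (I*√203 - 10937)*31057 = (-10937 + I*√203)*31057 = -339670409 + 31057*I*√203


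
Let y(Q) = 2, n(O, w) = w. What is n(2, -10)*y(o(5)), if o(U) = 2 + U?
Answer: -20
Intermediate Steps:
n(2, -10)*y(o(5)) = -10*2 = -20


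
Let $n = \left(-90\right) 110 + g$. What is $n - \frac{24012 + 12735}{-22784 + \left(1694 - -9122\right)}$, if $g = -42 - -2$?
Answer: $- \frac{118925173}{11968} \approx -9936.9$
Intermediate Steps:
$g = -40$ ($g = -42 + 2 = -40$)
$n = -9940$ ($n = \left(-90\right) 110 - 40 = -9900 - 40 = -9940$)
$n - \frac{24012 + 12735}{-22784 + \left(1694 - -9122\right)} = -9940 - \frac{24012 + 12735}{-22784 + \left(1694 - -9122\right)} = -9940 - \frac{36747}{-22784 + \left(1694 + 9122\right)} = -9940 - \frac{36747}{-22784 + 10816} = -9940 - \frac{36747}{-11968} = -9940 - 36747 \left(- \frac{1}{11968}\right) = -9940 - - \frac{36747}{11968} = -9940 + \frac{36747}{11968} = - \frac{118925173}{11968}$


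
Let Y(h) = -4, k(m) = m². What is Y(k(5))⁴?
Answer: 256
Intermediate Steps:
Y(k(5))⁴ = (-4)⁴ = 256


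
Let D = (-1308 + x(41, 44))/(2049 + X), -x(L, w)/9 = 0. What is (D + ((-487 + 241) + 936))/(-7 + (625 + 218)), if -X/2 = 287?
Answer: 508221/616550 ≈ 0.82430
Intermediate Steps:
x(L, w) = 0 (x(L, w) = -9*0 = 0)
X = -574 (X = -2*287 = -574)
D = -1308/1475 (D = (-1308 + 0)/(2049 - 574) = -1308/1475 ≈ -0.88678)
(D + ((-487 + 241) + 936))/(-7 + (625 + 218)) = (-1308/1475 + ((-487 + 241) + 936))/(-7 + (625 + 218)) = (-1308/1475 + (-246 + 936))/(-7 + 843) = (-1308/1475 + 690)/836 = (1016442/1475)*(1/836) = 508221/616550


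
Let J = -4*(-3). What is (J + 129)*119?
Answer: 16779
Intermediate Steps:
J = 12
(J + 129)*119 = (12 + 129)*119 = 141*119 = 16779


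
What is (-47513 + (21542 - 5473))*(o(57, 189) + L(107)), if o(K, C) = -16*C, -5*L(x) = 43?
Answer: 476785372/5 ≈ 9.5357e+7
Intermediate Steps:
L(x) = -43/5 (L(x) = -⅕*43 = -43/5)
(-47513 + (21542 - 5473))*(o(57, 189) + L(107)) = (-47513 + (21542 - 5473))*(-16*189 - 43/5) = (-47513 + 16069)*(-3024 - 43/5) = -31444*(-15163/5) = 476785372/5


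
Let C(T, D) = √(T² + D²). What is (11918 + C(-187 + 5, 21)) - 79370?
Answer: -67452 + 7*√685 ≈ -67269.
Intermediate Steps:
C(T, D) = √(D² + T²)
(11918 + C(-187 + 5, 21)) - 79370 = (11918 + √(21² + (-187 + 5)²)) - 79370 = (11918 + √(441 + (-182)²)) - 79370 = (11918 + √(441 + 33124)) - 79370 = (11918 + √33565) - 79370 = (11918 + 7*√685) - 79370 = -67452 + 7*√685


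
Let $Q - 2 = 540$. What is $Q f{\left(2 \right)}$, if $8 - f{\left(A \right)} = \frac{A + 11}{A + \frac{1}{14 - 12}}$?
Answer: $\frac{7588}{5} \approx 1517.6$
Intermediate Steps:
$Q = 542$ ($Q = 2 + 540 = 542$)
$f{\left(A \right)} = 8 - \frac{11 + A}{\frac{1}{2} + A}$ ($f{\left(A \right)} = 8 - \frac{A + 11}{A + \frac{1}{14 - 12}} = 8 - \frac{11 + A}{A + \frac{1}{2}} = 8 - \frac{11 + A}{\frac{1}{2} + A}$)
$Q f{\left(2 \right)} = 542 \frac{14 \left(-1 + 2\right)}{1 + 2 \cdot 2} = 542 \cdot 14 \frac{1}{1 + 4} \cdot 1 = 542 \cdot 14 \cdot \frac{1}{5} \cdot 1 = 542 \cdot \frac{14}{5} = \frac{7588}{5}$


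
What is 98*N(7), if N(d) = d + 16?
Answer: 2254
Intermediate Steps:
N(d) = 16 + d
98*N(7) = 98*(16 + 7) = 98*23 = 2254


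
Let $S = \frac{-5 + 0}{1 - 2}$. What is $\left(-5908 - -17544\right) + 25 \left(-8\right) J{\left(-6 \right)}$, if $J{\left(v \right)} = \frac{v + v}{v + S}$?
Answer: $9236$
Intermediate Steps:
$S = 5$ ($S = - \frac{5}{-1} = \left(-5\right) \left(-1\right) = 5$)
$J{\left(v \right)} = \frac{2 v}{5 + v}$ ($J{\left(v \right)} = \frac{v + v}{v + 5} = \frac{2 v}{5 + v}$)
$\left(-5908 - -17544\right) + 25 \left(-8\right) J{\left(-6 \right)} = \left(-5908 - -17544\right) + 25 \left(-8\right) 2 \left(-6\right) \frac{1}{5 - 6} = \left(-5908 + 17544\right) - 200 \cdot 2 \left(-6\right) \frac{1}{-1} = 11636 - 200 \cdot 2 \left(-6\right) \left(-1\right) = 11636 - 2400 = 9236$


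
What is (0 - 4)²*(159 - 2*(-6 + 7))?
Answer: 2512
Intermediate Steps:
(0 - 4)²*(159 - 2*(-6 + 7)) = (-4)²*(159 - 2*1) = 16*(159 - 2) = 16*157 = 2512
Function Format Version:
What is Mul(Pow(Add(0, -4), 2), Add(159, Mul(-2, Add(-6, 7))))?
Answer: 2512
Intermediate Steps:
Mul(Pow(Add(0, -4), 2), Add(159, Mul(-2, Add(-6, 7)))) = Mul(Pow(-4, 2), Add(159, Mul(-2, 1))) = Mul(16, Add(159, -2)) = Mul(16, 157) = 2512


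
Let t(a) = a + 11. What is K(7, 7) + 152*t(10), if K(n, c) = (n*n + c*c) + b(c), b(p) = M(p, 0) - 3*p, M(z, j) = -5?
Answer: 3264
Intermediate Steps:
t(a) = 11 + a
b(p) = -5 - 3*p
K(n, c) = -5 + c**2 + n**2 - 3*c (K(n, c) = (n*n + c*c) + (-5 - 3*c) = (n**2 + c**2) + (-5 - 3*c) = (c**2 + n**2) + (-5 - 3*c) = -5 + c**2 + n**2 - 3*c)
K(7, 7) + 152*t(10) = (-5 + 7**2 + 7**2 - 3*7) + 152*(11 + 10) = (-5 + 49 + 49 - 21) + 152*21 = 72 + 3192 = 3264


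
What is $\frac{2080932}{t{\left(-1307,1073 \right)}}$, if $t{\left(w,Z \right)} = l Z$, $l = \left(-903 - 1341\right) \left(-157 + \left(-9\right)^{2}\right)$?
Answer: $\frac{173411}{15249476} \approx 0.011372$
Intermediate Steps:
$l = 170544$ ($l = - 2244 \left(-157 + 81\right) = \left(-2244\right) \left(-76\right) = 170544$)
$t{\left(w,Z \right)} = 170544 Z$
$\frac{2080932}{t{\left(-1307,1073 \right)}} = \frac{2080932}{170544 \cdot 1073} = \frac{2080932}{182993712} = 2080932 \cdot \frac{1}{182993712} = \frac{173411}{15249476}$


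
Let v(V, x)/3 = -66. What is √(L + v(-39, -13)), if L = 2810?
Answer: 2*√653 ≈ 51.108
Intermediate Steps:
v(V, x) = -198 (v(V, x) = 3*(-66) = -198)
√(L + v(-39, -13)) = √(2810 - 198) = √2612 = 2*√653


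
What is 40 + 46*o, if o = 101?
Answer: 4686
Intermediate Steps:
40 + 46*o = 40 + 46*101 = 40 + 4646 = 4686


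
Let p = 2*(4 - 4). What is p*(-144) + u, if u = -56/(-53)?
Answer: 56/53 ≈ 1.0566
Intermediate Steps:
u = 56/53 (u = -56*(-1/53) = 56/53 ≈ 1.0566)
p = 0 (p = 2*0 = 0)
p*(-144) + u = 0*(-144) + 56/53 = 0 + 56/53 = 56/53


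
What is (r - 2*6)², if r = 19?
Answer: 49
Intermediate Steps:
(r - 2*6)² = (19 - 2*6)² = (19 - 12)² = 7² = 49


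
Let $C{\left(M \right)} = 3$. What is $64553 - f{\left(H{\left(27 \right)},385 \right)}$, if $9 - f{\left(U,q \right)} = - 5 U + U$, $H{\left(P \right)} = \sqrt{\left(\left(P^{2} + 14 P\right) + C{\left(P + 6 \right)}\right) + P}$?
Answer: $64544 - 4 \sqrt{1137} \approx 64409.0$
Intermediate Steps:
$H{\left(P \right)} = \sqrt{3 + P^{2} + 15 P}$ ($H{\left(P \right)} = \sqrt{\left(\left(P^{2} + 14 P\right) + 3\right) + P} = \sqrt{\left(3 + P^{2} + 14 P\right) + P} = \sqrt{3 + P^{2} + 15 P}$)
$f{\left(U,q \right)} = 9 + 4 U$ ($f{\left(U,q \right)} = 9 - \left(- 5 U + U\right) = 9 - - 4 U = 9 + 4 U$)
$64553 - f{\left(H{\left(27 \right)},385 \right)} = 64553 - \left(9 + 4 \sqrt{3 + 27^{2} + 15 \cdot 27}\right) = 64553 - \left(9 + 4 \sqrt{3 + 729 + 405}\right) = 64553 - \left(9 + 4 \sqrt{1137}\right) = 64544 - 4 \sqrt{1137}$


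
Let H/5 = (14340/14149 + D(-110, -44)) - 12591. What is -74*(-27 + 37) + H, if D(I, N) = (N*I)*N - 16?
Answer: -15968135975/14149 ≈ -1.1286e+6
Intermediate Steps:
D(I, N) = -16 + I*N² (D(I, N) = (I*N)*N - 16 = I*N² - 16 = -16 + I*N²)
H = -15957665715/14149 (H = 5*((14340/14149 + (-16 - 110*(-44)²)) - 12591) = 5*((14340*(1/14149) + (-16 - 110*1936)) - 12591) = 5*((14340/14149 + (-16 - 212960)) - 12591) = 5*((14340/14149 - 212976) - 12591) = 5*(-3013383084/14149 - 12591) = 5*(-3191533143/14149) = -15957665715/14149 ≈ -1.1278e+6)
-74*(-27 + 37) + H = -74*(-27 + 37) - 15957665715/14149 = -74*10 - 15957665715/14149 = -740 - 15957665715/14149 = -15968135975/14149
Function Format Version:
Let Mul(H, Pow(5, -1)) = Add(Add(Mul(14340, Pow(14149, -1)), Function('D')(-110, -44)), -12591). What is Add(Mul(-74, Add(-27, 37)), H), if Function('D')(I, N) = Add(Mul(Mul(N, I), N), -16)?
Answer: Rational(-15968135975, 14149) ≈ -1.1286e+6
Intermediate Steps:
Function('D')(I, N) = Add(-16, Mul(I, Pow(N, 2))) (Function('D')(I, N) = Add(Mul(Mul(I, N), N), -16) = Add(Mul(I, Pow(N, 2)), -16) = Add(-16, Mul(I, Pow(N, 2))))
H = Rational(-15957665715, 14149) (H = Mul(5, Add(Add(Mul(14340, Pow(14149, -1)), Add(-16, Mul(-110, Pow(-44, 2)))), -12591)) = Mul(5, Add(Add(Mul(14340, Rational(1, 14149)), Add(-16, Mul(-110, 1936))), -12591)) = Mul(5, Add(Add(Rational(14340, 14149), Add(-16, -212960)), -12591)) = Mul(5, Add(Add(Rational(14340, 14149), -212976), -12591)) = Mul(5, Add(Rational(-3013383084, 14149), -12591)) = Mul(5, Rational(-3191533143, 14149)) = Rational(-15957665715, 14149) ≈ -1.1278e+6)
Add(Mul(-74, Add(-27, 37)), H) = Add(Mul(-74, Add(-27, 37)), Rational(-15957665715, 14149)) = Add(Mul(-74, 10), Rational(-15957665715, 14149)) = Add(-740, Rational(-15957665715, 14149)) = Rational(-15968135975, 14149)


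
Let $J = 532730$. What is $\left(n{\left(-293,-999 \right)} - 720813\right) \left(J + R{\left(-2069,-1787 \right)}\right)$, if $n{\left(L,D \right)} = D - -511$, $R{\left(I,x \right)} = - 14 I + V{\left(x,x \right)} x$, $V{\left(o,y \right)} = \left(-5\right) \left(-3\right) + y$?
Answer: $-2689197666260$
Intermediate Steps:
$V{\left(o,y \right)} = 15 + y$
$R{\left(I,x \right)} = - 14 I + x \left(15 + x\right)$ ($R{\left(I,x \right)} = - 14 I + \left(15 + x\right) x = - 14 I + x \left(15 + x\right)$)
$n{\left(L,D \right)} = 511 + D$ ($n{\left(L,D \right)} = D + 511 = 511 + D$)
$\left(n{\left(-293,-999 \right)} - 720813\right) \left(J + R{\left(-2069,-1787 \right)}\right) = \left(\left(511 - 999\right) - 720813\right) \left(532730 - \left(-28966 + 1787 \left(15 - 1787\right)\right)\right) = \left(-488 - 720813\right) \left(532730 + \left(28966 - -3166564\right)\right) = - 721301 \left(532730 + \left(28966 + 3166564\right)\right) = - 721301 \left(532730 + 3195530\right) = \left(-721301\right) 3728260 = -2689197666260$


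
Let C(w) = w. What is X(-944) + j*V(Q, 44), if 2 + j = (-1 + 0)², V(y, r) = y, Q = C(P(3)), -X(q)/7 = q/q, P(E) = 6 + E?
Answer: -16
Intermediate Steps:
X(q) = -7 (X(q) = -7*q/q = -7*1 = -7)
Q = 9 (Q = 6 + 3 = 9)
j = -1 (j = -2 + (-1 + 0)² = -2 + (-1)² = -2 + 1 = -1)
X(-944) + j*V(Q, 44) = -7 - 1*9 = -7 - 9 = -16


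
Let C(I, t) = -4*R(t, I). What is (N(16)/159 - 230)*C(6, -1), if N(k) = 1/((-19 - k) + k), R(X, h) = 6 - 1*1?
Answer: 13896620/3021 ≈ 4600.0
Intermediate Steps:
R(X, h) = 5 (R(X, h) = 6 - 1 = 5)
C(I, t) = -20 (C(I, t) = -4*5 = -20)
N(k) = -1/19 (N(k) = 1/(-19) = -1/19)
(N(16)/159 - 230)*C(6, -1) = (-1/19/159 - 230)*(-20) = (-1/19*1/159 - 230)*(-20) = (-1/3021 - 230)*(-20) = -694831/3021*(-20) = 13896620/3021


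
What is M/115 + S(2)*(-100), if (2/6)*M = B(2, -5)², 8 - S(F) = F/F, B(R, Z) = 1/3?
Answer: -241499/345 ≈ -700.00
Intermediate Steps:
B(R, Z) = ⅓
S(F) = 7 (S(F) = 8 - F/F = 8 - 1*1 = 8 - 1 = 7)
M = ⅓ (M = 3*(⅓)² = 3*(⅑) = ⅓ ≈ 0.33333)
M/115 + S(2)*(-100) = (⅓)/115 + 7*(-100) = (⅓)*(1/115) - 700 = 1/345 - 700 = -241499/345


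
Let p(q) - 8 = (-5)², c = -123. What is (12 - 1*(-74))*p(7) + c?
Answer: 2715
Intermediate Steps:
p(q) = 33 (p(q) = 8 + (-5)² = 8 + 25 = 33)
(12 - 1*(-74))*p(7) + c = (12 - 1*(-74))*33 - 123 = (12 + 74)*33 - 123 = 86*33 - 123 = 2838 - 123 = 2715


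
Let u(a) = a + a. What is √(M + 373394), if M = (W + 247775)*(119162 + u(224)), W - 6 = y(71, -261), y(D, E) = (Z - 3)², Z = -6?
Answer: √29647147214 ≈ 1.7218e+5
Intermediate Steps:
y(D, E) = 81 (y(D, E) = (-6 - 3)² = (-9)² = 81)
W = 87 (W = 6 + 81 = 87)
u(a) = 2*a
M = 29646773820 (M = (87 + 247775)*(119162 + 2*224) = 247862*(119162 + 448) = 247862*119610 = 29646773820)
√(M + 373394) = √(29646773820 + 373394) = √29647147214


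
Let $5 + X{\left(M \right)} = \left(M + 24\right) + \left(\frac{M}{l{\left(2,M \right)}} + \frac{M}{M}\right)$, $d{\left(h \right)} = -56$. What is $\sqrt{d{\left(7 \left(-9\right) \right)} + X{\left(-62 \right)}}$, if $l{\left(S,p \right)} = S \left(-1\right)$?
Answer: $i \sqrt{67} \approx 8.1853 i$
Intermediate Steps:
$l{\left(S,p \right)} = - S$
$X{\left(M \right)} = 20 + \frac{M}{2}$ ($X{\left(M \right)} = -5 + \left(\left(M + 24\right) + \left(\frac{M}{\left(-1\right) 2} + \frac{M}{M}\right)\right) = -5 + \left(\left(24 + M\right) + \left(\frac{M}{-2} + 1\right)\right) = -5 + \left(\left(24 + M\right) + \left(M \left(- \frac{1}{2}\right) + 1\right)\right) = -5 + \left(\left(24 + M\right) - \left(-1 + \frac{M}{2}\right)\right) = -5 + \left(25 + \frac{M}{2}\right) = 20 + \frac{M}{2}$)
$\sqrt{d{\left(7 \left(-9\right) \right)} + X{\left(-62 \right)}} = \sqrt{-56 + \left(20 + \frac{1}{2} \left(-62\right)\right)} = \sqrt{-56 + \left(20 - 31\right)} = \sqrt{-56 - 11} = \sqrt{-67} = i \sqrt{67}$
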